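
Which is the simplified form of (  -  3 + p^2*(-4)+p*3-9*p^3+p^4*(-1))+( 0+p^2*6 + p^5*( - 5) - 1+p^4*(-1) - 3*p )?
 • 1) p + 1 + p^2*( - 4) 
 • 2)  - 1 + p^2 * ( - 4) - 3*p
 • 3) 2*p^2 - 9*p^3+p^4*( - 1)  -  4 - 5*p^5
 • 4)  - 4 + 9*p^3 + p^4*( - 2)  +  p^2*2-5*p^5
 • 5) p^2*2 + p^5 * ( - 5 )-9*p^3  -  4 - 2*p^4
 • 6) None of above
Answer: 5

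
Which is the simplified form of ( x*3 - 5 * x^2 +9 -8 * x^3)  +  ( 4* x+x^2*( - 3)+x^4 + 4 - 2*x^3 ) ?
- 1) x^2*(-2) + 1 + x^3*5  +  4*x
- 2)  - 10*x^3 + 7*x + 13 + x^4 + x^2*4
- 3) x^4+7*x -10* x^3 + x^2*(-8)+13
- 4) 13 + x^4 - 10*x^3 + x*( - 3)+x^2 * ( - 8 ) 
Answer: 3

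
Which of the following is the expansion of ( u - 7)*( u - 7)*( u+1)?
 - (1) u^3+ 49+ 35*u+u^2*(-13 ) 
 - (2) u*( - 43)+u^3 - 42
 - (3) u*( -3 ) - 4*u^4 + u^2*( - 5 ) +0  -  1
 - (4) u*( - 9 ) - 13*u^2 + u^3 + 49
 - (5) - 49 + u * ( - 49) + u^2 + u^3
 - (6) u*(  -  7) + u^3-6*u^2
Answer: 1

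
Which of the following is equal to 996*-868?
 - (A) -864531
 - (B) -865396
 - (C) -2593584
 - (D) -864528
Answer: D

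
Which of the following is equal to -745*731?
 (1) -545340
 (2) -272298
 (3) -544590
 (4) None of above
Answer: 4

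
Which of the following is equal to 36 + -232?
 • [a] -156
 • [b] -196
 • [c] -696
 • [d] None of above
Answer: b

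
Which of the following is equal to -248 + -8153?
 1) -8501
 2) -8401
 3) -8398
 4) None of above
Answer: 2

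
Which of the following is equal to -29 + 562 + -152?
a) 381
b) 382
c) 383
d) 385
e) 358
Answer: a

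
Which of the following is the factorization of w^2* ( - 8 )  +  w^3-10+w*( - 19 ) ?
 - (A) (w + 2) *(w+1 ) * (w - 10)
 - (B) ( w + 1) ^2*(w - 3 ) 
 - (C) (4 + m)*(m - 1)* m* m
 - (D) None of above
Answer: D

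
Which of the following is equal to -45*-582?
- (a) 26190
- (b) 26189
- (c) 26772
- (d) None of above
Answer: a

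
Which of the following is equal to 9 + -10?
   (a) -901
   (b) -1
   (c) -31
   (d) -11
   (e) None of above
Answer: b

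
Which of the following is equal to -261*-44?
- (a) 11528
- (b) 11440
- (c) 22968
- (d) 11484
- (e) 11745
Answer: d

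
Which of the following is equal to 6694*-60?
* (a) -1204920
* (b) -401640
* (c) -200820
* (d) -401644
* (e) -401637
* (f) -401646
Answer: b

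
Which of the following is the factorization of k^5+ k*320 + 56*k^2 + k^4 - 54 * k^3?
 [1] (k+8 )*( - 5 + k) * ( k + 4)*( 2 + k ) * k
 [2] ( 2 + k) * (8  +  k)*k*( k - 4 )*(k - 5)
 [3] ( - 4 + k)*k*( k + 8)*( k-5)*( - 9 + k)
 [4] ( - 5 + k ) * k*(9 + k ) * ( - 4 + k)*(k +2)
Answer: 2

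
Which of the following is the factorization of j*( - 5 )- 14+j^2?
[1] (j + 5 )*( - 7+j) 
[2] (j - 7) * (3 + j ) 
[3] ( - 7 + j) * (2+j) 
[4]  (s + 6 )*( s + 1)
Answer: 3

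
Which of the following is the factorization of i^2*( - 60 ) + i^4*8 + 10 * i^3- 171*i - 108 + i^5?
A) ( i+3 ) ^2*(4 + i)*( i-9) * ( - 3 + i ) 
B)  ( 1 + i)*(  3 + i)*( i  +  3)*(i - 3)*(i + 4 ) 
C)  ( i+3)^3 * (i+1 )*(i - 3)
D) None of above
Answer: B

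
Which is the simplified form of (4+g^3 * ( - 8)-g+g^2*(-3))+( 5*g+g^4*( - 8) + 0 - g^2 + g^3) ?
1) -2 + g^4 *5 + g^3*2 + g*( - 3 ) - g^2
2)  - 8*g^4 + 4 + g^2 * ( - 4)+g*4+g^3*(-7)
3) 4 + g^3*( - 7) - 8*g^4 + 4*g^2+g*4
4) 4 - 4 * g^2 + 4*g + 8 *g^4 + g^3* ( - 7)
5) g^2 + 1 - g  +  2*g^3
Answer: 2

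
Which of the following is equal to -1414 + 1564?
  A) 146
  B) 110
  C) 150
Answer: C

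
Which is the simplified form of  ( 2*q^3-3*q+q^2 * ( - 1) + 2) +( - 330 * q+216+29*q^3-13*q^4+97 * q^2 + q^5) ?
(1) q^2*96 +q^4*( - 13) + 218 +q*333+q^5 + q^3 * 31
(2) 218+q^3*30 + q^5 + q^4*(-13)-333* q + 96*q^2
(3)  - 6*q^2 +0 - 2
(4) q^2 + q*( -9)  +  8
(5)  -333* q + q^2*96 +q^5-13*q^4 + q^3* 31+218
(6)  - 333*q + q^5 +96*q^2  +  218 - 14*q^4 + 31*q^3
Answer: 5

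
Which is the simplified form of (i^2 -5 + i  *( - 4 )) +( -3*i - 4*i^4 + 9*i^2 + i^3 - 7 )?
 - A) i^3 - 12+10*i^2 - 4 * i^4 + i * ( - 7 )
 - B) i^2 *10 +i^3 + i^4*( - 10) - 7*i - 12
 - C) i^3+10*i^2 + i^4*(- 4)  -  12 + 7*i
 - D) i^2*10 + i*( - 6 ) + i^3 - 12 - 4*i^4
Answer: A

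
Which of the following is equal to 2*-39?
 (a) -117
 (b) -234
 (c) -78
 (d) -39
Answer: c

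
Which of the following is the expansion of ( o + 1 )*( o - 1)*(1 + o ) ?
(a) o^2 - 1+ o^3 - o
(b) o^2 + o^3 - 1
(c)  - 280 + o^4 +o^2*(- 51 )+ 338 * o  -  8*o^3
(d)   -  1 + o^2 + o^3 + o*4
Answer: a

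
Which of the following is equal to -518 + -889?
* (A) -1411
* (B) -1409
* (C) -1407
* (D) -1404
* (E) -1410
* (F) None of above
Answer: C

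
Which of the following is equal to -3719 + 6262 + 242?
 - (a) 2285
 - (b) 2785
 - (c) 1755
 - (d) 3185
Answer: b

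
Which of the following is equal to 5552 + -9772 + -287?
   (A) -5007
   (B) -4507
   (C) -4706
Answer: B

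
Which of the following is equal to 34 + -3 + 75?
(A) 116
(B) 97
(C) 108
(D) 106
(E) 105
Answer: D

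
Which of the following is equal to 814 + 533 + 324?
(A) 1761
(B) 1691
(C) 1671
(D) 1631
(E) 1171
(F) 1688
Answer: C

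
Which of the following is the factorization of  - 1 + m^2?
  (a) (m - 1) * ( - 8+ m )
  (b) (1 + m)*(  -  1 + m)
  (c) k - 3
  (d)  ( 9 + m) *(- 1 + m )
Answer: b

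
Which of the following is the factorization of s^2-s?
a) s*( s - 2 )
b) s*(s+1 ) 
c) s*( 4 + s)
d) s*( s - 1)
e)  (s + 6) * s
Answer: d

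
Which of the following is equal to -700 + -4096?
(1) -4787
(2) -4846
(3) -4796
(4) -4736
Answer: 3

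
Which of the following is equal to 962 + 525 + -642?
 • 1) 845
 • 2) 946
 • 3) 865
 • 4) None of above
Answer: 1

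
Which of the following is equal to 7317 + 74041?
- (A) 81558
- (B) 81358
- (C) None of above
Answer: B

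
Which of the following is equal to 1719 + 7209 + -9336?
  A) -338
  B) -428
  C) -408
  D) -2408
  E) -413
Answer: C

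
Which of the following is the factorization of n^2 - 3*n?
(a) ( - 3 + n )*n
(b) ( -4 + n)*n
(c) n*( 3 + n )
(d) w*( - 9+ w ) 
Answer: a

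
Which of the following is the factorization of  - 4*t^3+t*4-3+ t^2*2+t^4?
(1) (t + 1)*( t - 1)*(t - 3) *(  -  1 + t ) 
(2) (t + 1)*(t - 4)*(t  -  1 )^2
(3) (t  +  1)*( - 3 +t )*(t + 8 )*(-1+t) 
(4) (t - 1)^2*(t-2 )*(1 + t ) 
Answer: 1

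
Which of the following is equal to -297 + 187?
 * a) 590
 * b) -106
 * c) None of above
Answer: c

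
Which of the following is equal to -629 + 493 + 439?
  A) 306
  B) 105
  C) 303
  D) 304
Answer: C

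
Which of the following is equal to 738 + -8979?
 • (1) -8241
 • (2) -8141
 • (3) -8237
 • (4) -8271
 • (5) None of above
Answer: 1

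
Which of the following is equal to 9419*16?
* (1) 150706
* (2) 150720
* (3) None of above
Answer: 3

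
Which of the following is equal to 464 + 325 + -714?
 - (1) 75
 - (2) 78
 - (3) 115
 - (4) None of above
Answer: 1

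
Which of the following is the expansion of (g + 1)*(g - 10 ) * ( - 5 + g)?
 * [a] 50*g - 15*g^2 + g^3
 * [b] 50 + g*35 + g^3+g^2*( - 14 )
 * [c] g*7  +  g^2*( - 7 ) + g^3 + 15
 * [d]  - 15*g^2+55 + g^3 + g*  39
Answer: b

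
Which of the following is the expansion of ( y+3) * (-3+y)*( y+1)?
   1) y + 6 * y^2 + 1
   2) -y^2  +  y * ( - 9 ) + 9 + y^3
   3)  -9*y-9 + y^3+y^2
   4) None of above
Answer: 3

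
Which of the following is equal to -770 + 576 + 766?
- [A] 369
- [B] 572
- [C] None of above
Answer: B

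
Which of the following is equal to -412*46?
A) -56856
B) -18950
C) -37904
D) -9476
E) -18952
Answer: E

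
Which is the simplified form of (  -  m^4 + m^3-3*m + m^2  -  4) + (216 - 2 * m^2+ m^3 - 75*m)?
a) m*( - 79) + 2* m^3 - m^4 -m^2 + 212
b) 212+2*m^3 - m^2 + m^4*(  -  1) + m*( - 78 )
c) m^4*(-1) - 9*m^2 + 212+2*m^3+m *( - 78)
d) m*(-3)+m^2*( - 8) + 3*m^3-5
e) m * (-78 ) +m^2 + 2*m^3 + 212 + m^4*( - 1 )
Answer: b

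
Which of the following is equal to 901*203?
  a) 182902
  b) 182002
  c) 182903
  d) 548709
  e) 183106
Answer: c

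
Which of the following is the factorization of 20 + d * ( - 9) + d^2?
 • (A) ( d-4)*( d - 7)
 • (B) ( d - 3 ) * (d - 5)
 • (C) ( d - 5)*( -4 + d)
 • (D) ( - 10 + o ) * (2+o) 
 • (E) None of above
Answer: C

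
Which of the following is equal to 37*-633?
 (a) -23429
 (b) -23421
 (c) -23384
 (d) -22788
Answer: b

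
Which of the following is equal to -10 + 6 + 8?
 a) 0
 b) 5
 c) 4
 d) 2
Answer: c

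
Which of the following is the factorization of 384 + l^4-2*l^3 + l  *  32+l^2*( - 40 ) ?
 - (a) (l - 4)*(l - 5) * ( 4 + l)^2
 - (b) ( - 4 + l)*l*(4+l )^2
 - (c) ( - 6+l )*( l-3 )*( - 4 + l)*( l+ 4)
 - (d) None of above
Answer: d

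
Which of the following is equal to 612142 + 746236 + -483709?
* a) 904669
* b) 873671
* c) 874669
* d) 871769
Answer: c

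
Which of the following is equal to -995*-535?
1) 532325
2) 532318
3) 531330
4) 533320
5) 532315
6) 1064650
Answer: 1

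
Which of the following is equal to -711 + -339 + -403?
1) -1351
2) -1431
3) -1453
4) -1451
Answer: 3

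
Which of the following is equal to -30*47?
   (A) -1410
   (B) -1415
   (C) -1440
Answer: A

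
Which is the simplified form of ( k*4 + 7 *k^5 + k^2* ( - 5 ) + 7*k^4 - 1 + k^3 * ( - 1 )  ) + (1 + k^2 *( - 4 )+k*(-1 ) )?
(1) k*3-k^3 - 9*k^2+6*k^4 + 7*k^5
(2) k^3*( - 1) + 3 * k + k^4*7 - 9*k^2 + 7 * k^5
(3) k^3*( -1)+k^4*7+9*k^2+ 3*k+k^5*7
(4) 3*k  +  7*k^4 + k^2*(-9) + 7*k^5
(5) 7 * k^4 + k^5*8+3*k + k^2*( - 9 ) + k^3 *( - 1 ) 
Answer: 2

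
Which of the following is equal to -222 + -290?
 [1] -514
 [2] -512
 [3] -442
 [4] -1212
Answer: 2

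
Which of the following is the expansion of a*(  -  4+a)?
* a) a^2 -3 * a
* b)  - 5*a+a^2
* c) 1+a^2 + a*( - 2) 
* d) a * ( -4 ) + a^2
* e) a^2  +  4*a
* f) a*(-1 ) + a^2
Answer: d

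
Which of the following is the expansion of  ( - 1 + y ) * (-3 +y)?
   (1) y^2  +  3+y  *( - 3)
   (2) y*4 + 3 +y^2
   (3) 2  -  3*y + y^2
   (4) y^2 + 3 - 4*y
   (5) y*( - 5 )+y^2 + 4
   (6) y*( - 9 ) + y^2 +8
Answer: 4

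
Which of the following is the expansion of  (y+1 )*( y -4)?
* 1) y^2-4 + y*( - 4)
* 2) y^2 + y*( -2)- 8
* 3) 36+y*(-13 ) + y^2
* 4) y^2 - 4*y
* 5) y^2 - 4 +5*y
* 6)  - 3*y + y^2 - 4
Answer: 6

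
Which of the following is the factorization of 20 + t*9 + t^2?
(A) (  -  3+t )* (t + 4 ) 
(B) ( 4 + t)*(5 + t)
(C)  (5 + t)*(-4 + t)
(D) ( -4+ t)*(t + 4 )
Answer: B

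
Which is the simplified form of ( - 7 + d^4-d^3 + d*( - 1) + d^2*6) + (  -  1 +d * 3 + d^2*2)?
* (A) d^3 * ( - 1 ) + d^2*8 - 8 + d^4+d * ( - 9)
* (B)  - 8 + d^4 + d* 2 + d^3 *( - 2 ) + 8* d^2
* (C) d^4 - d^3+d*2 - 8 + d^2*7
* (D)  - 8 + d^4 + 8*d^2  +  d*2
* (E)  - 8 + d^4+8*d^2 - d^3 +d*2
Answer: E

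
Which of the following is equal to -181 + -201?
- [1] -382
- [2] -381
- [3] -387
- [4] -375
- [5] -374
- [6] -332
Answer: 1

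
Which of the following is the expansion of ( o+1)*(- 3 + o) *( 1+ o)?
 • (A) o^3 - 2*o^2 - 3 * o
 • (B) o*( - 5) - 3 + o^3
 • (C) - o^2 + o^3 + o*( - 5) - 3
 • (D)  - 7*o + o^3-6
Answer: C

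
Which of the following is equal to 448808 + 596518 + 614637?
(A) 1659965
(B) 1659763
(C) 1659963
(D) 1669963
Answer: C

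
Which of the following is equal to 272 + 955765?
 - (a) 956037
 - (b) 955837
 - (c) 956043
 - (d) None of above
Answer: a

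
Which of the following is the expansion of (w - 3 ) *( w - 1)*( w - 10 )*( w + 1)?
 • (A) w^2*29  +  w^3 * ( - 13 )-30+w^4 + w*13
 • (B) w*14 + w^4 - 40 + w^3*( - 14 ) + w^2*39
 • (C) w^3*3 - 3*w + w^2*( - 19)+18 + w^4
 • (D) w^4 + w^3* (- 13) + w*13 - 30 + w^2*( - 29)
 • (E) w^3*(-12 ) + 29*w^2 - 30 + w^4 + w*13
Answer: A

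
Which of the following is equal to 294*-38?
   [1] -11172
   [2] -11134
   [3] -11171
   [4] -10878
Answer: 1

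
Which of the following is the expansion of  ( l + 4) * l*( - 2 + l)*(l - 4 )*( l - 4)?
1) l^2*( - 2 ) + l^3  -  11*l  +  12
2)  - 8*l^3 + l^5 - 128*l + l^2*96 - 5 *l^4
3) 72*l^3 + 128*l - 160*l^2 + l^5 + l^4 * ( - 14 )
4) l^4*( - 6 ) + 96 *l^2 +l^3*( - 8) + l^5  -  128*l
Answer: 4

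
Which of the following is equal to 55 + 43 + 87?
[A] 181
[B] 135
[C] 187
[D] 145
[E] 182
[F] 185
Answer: F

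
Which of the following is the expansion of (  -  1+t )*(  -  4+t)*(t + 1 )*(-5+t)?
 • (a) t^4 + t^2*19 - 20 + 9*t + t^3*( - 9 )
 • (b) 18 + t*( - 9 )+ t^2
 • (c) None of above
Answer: a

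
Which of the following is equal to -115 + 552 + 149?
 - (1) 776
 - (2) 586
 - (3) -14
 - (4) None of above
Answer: 2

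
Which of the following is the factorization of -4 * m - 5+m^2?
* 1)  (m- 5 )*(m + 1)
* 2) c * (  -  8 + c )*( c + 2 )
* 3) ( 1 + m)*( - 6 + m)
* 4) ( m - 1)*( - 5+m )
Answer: 1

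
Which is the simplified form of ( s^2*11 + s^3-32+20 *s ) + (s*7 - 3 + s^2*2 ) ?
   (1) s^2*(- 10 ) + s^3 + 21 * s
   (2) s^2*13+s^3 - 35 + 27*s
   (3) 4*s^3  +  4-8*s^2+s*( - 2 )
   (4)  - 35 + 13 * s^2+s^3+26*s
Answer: 2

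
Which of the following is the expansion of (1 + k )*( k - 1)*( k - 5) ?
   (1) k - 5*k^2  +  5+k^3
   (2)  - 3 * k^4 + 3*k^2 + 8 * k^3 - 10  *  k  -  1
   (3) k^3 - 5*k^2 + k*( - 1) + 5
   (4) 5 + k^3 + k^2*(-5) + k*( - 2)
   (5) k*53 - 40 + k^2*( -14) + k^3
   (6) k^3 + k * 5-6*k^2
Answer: 3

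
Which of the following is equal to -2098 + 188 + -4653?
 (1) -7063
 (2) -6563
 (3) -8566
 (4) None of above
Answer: 2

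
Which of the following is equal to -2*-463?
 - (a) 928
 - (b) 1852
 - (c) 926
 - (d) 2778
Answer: c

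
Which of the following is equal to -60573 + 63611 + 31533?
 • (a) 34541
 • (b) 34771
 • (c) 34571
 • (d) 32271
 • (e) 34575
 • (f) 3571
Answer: c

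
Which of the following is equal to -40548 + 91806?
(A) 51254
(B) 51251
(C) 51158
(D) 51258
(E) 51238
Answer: D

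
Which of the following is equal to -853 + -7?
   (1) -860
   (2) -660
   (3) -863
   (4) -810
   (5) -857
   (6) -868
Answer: 1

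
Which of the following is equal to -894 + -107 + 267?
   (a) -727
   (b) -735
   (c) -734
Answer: c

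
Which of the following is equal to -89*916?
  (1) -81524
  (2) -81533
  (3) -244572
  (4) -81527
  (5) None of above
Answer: 1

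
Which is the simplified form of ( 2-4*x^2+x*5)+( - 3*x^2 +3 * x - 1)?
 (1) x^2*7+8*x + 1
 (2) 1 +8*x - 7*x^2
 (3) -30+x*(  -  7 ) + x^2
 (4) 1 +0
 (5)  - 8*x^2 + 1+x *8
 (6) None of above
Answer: 2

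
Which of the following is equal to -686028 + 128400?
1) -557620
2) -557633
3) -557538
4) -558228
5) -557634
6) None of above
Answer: 6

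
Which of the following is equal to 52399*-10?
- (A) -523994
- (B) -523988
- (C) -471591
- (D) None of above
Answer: D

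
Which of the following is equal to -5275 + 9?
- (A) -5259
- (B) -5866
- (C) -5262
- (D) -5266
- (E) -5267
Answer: D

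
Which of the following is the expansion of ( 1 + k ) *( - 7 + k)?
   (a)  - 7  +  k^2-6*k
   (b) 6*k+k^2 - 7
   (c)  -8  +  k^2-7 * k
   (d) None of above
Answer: a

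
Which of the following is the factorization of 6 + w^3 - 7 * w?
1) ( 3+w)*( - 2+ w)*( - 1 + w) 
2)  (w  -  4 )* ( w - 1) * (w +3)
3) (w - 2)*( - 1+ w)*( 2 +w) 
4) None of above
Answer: 1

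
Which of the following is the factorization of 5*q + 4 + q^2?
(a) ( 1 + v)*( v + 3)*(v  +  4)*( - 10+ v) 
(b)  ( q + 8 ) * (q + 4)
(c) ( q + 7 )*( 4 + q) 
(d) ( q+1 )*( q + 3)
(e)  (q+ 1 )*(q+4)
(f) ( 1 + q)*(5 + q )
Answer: e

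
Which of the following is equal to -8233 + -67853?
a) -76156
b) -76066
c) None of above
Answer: c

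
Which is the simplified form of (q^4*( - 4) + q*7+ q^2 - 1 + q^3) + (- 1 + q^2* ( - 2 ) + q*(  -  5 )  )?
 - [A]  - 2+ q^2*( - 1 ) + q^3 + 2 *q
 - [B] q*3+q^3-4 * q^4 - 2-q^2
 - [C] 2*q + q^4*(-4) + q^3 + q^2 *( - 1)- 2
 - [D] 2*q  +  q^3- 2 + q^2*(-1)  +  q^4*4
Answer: C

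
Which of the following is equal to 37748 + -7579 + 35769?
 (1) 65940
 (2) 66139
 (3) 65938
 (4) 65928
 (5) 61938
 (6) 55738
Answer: 3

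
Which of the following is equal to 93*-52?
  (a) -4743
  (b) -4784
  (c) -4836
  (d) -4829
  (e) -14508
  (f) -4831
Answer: c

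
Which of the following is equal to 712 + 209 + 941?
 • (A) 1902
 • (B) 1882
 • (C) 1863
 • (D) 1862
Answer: D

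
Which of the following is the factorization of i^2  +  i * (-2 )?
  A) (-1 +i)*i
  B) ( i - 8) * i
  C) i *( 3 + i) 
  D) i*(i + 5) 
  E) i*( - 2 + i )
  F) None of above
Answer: E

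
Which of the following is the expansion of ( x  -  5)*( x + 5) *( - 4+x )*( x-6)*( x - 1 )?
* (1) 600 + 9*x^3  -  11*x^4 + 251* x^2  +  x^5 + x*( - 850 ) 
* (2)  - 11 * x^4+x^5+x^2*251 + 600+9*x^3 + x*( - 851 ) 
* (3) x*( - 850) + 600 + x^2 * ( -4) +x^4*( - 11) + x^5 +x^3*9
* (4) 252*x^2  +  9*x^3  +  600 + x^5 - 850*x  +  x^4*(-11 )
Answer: 1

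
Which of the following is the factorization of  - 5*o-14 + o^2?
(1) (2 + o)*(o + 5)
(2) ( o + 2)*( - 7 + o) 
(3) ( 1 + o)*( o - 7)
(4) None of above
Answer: 2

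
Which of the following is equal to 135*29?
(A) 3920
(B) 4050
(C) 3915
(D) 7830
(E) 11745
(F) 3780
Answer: C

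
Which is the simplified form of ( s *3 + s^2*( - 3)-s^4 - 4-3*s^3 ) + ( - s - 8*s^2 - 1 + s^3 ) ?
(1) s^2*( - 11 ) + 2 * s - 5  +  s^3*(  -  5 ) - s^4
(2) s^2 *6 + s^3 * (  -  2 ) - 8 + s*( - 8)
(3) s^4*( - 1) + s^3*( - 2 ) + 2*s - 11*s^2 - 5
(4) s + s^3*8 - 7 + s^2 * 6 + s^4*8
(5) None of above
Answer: 3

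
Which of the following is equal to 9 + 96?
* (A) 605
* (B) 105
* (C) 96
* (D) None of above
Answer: B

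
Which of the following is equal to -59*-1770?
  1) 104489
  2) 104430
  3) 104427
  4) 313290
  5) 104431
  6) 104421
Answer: 2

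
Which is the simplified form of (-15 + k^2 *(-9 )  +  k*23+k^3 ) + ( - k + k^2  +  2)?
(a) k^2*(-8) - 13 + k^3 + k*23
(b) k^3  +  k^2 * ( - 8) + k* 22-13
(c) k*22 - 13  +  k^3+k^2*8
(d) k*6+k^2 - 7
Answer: b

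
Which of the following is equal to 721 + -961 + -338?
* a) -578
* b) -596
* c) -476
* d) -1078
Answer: a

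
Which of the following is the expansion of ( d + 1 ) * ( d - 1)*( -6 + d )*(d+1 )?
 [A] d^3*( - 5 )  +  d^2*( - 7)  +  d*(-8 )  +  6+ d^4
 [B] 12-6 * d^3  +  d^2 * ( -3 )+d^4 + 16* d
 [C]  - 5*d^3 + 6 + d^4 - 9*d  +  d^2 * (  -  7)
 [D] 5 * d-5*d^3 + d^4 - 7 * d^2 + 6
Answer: D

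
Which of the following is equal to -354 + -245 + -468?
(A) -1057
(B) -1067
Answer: B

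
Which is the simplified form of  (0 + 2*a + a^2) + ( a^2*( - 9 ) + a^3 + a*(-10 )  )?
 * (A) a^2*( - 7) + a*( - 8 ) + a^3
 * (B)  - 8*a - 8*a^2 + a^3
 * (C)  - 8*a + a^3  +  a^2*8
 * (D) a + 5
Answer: B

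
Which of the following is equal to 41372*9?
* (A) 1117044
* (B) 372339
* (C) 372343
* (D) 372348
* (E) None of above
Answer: D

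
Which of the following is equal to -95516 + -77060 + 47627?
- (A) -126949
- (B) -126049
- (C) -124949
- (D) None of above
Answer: C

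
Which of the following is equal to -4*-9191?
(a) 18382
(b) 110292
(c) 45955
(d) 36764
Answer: d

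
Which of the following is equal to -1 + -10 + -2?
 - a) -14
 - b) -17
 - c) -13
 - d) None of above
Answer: c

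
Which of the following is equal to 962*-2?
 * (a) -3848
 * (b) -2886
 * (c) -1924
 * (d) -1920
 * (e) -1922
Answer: c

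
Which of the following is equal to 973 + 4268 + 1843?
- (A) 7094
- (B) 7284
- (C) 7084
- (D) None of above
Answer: C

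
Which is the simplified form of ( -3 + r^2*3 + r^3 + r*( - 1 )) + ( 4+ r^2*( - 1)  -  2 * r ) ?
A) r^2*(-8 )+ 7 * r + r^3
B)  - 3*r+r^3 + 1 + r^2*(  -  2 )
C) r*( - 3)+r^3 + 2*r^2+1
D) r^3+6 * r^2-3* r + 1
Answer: C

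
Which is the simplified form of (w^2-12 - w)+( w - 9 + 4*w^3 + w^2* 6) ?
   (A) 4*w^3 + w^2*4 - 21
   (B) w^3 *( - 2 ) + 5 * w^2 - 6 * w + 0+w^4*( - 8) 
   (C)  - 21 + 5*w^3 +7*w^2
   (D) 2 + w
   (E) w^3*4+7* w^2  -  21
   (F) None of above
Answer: E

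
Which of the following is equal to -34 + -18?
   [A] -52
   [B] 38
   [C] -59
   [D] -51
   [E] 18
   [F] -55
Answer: A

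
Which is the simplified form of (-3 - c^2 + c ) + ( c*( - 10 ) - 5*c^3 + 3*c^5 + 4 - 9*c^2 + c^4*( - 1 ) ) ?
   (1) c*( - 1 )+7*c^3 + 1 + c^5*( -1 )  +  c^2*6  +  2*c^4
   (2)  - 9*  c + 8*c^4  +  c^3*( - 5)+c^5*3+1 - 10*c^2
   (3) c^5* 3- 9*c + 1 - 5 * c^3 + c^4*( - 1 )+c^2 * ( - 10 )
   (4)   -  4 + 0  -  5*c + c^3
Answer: 3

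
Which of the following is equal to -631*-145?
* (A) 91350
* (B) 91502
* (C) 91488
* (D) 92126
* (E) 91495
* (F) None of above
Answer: E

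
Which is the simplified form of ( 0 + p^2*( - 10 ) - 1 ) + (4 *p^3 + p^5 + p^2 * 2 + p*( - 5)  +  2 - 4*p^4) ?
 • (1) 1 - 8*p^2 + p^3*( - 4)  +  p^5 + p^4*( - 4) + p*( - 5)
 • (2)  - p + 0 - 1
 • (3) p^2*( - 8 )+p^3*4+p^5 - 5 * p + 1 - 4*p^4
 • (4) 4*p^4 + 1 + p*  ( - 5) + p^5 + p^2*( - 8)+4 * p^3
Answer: 3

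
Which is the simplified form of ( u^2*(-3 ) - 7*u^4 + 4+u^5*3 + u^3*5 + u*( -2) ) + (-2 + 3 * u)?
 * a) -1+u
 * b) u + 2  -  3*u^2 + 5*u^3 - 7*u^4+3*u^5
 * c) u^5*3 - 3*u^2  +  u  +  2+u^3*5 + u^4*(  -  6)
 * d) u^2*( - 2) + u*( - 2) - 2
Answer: b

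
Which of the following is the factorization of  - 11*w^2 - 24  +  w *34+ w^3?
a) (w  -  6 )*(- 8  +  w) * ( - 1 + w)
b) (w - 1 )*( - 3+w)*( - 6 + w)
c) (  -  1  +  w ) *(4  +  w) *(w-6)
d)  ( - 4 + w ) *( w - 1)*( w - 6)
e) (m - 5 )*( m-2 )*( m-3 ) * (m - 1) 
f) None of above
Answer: d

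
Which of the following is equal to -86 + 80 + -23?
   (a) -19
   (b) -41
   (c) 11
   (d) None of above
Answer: d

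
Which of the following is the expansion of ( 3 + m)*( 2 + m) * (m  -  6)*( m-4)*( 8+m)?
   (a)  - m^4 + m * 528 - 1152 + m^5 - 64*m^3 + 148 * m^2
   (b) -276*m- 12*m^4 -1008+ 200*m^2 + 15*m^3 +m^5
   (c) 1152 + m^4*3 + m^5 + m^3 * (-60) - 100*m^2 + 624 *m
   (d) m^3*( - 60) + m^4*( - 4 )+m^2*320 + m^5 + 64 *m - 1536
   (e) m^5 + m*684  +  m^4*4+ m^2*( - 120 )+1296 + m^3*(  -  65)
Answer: c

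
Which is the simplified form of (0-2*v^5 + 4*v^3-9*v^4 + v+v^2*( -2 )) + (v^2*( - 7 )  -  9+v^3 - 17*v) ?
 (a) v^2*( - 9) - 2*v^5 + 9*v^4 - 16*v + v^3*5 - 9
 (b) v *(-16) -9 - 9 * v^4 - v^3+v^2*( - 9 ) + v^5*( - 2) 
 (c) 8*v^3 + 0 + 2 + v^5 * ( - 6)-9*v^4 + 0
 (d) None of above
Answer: d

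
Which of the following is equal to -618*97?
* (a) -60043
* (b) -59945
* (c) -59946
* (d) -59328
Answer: c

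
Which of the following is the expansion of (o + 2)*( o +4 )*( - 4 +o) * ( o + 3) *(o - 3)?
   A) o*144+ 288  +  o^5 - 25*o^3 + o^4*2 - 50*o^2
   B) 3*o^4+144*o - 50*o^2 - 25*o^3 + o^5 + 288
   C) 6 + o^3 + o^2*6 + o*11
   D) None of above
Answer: A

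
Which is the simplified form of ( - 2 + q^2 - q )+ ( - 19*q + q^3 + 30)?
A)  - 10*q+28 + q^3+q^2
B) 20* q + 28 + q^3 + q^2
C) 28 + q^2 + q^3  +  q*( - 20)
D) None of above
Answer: C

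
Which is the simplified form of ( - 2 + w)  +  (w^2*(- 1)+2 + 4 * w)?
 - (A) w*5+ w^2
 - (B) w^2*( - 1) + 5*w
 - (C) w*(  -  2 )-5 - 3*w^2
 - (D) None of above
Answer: B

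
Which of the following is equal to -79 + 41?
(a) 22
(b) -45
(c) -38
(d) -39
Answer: c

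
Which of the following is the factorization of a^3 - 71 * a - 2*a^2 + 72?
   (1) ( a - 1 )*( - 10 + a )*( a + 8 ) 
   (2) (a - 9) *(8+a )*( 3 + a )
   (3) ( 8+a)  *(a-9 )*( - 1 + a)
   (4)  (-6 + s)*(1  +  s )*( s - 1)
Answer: 3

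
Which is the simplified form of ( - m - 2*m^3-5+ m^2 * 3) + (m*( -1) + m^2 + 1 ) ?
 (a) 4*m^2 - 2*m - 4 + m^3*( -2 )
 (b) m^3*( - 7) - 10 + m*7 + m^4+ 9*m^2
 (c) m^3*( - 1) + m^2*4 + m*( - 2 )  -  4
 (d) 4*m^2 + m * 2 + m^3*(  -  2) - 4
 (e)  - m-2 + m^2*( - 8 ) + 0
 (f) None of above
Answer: a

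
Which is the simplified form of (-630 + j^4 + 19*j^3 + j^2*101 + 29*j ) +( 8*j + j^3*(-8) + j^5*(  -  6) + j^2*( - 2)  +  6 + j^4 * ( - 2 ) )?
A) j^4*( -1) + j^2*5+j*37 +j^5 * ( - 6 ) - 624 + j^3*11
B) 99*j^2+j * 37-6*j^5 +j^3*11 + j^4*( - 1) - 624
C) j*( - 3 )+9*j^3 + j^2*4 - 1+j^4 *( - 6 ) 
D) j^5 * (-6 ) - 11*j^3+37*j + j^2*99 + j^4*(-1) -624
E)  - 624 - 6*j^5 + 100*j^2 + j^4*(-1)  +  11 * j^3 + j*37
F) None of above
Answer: B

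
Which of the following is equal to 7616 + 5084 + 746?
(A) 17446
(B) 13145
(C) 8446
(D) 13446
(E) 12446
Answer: D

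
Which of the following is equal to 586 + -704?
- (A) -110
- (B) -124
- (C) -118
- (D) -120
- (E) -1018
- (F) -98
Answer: C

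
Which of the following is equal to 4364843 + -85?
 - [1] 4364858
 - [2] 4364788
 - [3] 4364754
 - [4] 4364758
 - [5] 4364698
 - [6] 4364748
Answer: 4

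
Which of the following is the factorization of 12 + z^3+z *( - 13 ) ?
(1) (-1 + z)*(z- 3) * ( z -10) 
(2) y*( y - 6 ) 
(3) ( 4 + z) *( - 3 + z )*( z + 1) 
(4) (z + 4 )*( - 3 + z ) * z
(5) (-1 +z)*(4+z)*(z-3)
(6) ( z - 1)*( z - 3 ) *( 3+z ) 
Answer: 5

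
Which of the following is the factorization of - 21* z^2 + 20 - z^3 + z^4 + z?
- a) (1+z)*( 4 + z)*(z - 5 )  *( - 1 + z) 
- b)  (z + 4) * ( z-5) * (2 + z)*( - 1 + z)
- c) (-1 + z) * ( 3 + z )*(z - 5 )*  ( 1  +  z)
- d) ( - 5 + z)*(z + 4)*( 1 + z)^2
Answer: a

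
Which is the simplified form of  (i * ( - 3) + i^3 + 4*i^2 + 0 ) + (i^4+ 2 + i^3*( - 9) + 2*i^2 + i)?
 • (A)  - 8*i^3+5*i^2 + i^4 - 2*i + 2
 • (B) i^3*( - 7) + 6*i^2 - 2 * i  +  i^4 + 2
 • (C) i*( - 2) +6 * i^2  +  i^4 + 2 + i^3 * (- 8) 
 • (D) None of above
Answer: C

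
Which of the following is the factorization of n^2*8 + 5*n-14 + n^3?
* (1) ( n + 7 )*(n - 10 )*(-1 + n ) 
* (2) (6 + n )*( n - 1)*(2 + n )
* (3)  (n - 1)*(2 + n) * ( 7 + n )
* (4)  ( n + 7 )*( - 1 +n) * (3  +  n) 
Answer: 3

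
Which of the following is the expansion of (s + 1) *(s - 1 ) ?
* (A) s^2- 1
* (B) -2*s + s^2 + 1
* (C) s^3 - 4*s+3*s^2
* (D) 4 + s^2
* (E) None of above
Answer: A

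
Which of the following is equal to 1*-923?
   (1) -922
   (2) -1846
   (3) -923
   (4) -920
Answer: 3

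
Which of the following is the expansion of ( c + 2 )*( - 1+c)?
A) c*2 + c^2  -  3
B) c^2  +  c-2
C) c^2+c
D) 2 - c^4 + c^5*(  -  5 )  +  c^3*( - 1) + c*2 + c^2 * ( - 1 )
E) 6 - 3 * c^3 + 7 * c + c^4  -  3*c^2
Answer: B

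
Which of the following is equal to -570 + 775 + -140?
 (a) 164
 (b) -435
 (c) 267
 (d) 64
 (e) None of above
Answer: e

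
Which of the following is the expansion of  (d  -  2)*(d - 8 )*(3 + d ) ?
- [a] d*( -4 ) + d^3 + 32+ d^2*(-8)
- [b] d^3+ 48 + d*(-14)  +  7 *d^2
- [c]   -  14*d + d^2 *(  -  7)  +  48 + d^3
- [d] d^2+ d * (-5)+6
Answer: c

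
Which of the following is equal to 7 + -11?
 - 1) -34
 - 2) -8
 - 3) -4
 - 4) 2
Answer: 3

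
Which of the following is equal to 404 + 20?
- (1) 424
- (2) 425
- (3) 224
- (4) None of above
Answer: 1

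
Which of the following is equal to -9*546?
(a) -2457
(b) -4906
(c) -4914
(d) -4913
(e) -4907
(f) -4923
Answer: c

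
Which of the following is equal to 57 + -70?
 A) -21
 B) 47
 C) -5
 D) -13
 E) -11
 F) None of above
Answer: D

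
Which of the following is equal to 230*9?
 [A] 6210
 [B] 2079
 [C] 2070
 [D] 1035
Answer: C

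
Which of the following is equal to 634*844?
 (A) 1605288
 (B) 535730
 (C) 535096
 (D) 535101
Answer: C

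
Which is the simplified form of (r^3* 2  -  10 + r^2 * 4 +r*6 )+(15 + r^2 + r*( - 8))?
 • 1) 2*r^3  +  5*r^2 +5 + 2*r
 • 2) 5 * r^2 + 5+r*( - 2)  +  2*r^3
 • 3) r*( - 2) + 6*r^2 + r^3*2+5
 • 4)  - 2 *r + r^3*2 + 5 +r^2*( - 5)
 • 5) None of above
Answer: 2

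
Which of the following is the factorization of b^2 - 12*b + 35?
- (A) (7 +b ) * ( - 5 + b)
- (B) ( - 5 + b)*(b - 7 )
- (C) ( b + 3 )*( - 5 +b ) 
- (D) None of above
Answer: B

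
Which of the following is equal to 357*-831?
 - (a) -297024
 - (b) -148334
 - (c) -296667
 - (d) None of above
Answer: c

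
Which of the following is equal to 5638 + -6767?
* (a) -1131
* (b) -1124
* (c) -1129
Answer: c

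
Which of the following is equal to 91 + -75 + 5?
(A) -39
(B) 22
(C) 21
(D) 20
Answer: C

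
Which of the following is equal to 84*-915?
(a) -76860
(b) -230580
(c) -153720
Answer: a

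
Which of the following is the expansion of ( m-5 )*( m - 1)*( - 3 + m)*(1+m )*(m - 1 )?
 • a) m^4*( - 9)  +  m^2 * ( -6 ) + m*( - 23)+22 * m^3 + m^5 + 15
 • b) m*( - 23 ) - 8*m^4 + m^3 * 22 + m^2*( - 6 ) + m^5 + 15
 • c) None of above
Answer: a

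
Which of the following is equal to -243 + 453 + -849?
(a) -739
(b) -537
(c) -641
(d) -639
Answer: d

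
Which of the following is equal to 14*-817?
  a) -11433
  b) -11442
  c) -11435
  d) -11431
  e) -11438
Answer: e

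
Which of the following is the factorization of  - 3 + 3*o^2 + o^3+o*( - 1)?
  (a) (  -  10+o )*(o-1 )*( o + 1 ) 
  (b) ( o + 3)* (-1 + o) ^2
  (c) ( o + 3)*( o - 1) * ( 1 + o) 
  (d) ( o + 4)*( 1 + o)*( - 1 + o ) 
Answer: c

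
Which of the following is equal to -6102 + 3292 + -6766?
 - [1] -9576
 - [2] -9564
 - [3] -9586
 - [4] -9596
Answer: 1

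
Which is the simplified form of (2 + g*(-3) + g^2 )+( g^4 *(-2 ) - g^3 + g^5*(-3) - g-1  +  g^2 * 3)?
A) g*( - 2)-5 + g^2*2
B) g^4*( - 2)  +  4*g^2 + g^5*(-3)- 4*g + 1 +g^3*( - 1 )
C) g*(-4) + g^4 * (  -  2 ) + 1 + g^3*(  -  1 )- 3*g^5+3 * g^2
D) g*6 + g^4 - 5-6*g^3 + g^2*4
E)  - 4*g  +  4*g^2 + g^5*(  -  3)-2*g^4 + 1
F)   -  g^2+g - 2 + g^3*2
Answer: B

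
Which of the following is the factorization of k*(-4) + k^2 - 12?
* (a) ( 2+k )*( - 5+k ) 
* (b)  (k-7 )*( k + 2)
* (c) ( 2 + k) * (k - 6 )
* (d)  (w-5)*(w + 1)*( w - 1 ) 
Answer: c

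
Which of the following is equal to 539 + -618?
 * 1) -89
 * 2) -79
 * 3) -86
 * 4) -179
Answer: 2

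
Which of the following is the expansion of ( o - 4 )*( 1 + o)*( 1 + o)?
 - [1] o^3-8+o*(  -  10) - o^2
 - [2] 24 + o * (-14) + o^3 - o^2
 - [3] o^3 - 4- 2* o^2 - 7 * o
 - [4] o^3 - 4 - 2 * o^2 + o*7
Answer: 3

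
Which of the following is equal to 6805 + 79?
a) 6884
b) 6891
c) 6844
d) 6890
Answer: a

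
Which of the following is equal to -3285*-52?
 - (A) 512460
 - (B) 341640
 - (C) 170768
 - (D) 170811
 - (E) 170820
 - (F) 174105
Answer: E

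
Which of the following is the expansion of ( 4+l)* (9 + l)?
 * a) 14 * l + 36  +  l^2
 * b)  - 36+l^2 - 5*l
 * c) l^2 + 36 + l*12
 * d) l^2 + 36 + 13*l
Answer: d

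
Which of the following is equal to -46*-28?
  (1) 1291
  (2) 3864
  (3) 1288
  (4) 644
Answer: 3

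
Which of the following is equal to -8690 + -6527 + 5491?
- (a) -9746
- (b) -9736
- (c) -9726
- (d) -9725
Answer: c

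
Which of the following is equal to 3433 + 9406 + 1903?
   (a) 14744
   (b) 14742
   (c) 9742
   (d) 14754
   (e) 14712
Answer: b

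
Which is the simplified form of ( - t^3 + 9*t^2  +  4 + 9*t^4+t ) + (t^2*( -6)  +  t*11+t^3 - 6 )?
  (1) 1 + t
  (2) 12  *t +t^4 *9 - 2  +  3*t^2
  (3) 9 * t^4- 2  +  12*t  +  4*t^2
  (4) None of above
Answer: 2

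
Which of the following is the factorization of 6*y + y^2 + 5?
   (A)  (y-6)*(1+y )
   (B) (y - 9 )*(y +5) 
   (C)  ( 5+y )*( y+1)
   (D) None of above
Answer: C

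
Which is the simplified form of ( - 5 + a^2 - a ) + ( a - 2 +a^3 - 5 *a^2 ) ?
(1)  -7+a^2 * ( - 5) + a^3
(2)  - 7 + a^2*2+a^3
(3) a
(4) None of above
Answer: 4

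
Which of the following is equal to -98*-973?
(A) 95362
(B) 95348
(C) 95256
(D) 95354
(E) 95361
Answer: D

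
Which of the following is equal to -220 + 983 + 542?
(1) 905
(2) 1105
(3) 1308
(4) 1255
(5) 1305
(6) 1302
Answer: 5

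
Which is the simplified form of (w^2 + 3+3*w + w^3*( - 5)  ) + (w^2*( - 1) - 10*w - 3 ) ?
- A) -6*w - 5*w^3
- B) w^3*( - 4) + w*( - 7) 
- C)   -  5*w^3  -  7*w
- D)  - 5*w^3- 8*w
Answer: C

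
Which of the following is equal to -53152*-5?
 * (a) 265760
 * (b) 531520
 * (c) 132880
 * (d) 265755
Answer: a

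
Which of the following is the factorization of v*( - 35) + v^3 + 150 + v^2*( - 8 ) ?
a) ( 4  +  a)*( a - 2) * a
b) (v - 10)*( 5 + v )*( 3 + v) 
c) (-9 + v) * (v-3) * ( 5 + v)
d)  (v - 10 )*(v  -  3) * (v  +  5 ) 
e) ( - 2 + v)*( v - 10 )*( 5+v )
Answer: d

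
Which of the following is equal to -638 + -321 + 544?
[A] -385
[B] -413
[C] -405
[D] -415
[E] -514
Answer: D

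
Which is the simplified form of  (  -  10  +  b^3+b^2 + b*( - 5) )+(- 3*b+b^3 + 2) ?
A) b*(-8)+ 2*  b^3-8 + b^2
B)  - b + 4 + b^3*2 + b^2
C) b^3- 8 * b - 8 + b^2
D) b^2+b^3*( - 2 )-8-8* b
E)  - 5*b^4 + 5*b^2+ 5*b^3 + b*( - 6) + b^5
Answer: A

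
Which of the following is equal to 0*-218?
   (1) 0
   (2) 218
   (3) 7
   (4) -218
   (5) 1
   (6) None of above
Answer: 1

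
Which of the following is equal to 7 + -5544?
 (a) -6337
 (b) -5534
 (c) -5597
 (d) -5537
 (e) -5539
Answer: d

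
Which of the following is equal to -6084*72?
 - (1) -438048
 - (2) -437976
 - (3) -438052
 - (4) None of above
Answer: 1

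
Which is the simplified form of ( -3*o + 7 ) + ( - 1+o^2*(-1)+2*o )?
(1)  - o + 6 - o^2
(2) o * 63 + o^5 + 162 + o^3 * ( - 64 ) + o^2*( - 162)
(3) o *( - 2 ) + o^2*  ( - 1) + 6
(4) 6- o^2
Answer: 1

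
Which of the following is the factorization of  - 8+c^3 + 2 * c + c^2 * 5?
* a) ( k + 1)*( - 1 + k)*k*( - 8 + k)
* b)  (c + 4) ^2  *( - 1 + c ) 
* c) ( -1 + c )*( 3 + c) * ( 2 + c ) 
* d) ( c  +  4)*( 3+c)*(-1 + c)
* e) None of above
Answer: e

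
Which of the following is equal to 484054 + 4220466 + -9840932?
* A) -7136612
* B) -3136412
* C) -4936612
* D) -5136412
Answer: D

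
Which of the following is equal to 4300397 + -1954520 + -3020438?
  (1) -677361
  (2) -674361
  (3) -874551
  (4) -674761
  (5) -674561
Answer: 5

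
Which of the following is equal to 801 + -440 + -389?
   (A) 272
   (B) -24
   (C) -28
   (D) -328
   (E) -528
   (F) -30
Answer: C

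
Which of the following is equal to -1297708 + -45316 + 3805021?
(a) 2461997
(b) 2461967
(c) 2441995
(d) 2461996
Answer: a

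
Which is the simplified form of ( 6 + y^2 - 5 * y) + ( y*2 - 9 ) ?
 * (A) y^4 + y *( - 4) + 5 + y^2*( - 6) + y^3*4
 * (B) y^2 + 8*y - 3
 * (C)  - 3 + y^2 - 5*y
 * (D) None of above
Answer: D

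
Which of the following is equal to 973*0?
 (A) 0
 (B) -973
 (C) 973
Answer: A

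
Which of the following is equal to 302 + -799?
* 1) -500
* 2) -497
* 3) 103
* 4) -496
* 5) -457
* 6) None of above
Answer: 2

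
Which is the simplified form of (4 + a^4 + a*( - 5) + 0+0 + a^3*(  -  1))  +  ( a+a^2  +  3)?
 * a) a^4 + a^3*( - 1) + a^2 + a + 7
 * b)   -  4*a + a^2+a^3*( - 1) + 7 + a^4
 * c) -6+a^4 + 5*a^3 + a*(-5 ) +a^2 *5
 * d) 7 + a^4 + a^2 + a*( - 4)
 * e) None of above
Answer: b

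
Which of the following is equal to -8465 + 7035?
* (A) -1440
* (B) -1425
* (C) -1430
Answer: C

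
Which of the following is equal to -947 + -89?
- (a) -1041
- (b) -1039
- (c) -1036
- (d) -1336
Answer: c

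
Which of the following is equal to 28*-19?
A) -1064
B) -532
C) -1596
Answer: B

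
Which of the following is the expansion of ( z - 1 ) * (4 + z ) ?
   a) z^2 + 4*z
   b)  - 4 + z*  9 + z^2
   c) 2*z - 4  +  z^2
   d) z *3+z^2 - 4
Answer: d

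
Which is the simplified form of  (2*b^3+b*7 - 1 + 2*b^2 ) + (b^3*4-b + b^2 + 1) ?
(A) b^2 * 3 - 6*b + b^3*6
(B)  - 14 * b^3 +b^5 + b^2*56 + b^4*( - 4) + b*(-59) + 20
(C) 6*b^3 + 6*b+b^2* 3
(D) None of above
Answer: C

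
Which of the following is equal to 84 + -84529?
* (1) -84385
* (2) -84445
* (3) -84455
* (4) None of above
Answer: 2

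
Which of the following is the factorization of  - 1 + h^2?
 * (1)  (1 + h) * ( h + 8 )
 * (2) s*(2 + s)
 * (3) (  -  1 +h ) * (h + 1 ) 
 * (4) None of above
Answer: 3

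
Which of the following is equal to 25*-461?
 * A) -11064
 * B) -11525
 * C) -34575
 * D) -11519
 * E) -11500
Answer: B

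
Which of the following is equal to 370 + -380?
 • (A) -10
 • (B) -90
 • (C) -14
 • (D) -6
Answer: A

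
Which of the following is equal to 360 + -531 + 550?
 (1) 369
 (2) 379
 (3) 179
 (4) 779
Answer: 2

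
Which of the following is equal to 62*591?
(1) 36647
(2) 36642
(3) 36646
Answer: 2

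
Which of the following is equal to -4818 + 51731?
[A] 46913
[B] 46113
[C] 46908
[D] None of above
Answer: A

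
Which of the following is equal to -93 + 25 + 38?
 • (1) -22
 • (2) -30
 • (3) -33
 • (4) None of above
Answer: 2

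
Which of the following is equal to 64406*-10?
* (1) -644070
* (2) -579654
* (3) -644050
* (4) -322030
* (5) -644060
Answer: 5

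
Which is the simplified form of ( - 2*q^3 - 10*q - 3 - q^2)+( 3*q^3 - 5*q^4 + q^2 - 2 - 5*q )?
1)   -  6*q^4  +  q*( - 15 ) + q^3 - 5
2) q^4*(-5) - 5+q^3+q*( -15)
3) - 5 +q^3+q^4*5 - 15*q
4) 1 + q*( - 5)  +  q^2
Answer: 2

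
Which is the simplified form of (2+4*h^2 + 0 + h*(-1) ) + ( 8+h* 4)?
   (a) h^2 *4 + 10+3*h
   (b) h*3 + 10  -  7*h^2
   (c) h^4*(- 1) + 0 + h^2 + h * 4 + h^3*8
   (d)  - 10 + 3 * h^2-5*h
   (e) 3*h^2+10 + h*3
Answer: a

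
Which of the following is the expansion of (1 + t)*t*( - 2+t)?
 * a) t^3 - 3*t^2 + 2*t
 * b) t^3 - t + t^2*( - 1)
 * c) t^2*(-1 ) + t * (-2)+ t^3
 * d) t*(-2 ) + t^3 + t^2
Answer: c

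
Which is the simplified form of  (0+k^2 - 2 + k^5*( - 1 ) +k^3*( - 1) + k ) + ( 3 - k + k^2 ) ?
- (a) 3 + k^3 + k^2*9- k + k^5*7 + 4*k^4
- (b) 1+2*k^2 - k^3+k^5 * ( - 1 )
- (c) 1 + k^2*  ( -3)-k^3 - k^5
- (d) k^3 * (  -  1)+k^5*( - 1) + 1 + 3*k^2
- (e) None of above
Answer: b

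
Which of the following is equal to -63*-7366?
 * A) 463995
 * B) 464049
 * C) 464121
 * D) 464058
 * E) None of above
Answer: D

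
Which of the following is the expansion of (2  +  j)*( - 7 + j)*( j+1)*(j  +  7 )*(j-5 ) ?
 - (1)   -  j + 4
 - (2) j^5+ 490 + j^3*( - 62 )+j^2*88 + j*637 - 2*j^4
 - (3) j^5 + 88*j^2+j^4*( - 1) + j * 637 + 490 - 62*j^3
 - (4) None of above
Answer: 2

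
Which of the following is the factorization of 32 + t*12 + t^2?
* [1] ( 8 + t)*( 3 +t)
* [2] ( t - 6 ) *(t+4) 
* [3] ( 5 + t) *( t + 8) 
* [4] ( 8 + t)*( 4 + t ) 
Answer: 4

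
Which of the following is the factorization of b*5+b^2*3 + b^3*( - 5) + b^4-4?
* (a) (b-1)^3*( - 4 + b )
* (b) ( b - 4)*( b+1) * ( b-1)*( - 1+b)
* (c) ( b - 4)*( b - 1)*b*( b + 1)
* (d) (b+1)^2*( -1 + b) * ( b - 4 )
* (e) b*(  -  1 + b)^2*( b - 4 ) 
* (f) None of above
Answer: b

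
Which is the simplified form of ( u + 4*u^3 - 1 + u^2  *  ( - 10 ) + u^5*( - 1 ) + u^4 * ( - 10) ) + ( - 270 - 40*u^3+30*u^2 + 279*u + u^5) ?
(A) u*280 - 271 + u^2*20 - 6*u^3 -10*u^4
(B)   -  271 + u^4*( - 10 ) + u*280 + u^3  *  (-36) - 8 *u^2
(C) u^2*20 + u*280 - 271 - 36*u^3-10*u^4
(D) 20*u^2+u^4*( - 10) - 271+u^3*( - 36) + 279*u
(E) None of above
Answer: C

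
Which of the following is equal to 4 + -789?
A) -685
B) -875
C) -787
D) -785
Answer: D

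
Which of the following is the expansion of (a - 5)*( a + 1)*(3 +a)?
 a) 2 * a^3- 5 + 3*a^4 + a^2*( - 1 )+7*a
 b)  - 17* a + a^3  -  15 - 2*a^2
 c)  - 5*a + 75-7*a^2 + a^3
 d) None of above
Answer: d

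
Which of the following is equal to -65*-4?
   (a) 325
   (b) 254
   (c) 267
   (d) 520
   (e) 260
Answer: e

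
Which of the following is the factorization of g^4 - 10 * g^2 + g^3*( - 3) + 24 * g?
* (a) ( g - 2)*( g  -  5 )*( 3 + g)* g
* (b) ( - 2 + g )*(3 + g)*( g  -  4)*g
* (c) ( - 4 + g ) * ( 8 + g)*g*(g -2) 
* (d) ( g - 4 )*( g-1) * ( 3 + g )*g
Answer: b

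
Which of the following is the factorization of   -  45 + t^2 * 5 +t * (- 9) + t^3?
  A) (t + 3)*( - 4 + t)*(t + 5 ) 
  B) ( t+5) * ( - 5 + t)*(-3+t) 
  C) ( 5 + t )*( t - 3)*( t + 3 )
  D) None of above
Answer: C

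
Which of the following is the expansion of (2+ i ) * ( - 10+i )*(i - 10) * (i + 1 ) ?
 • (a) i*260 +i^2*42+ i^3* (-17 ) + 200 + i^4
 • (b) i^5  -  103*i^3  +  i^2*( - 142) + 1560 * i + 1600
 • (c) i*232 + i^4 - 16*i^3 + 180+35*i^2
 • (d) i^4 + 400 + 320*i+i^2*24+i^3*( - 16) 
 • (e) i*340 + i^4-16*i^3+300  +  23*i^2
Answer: a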